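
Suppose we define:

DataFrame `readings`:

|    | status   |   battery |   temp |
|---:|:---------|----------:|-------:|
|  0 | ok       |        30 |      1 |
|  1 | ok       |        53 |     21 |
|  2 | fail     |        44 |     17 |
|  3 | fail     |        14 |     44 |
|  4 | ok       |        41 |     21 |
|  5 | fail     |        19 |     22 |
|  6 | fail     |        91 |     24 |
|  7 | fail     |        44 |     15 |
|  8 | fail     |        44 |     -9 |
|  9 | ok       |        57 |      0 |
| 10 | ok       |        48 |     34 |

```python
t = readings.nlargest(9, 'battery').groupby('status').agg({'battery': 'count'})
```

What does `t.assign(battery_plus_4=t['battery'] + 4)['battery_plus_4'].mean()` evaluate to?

take 9 rows with largest battery:
   status  battery  temp
6    fail       91    24
9      ok       57     0
1      ok       53    21
10     ok       48    34
2    fail       44    17
7    fail       44    15
8    fail       44    -9
4      ok       41    21
0      ok       30     1
group by status, count of battery:
        battery
status         
fail          4
ok            5
add column battery_plus_4 = t['battery'] + 4:
        battery  battery_plus_4
status                         
fail          4               8
ok            5               9
Reading off the mean of column 'battery_plus_4', we get 8.5.

8.5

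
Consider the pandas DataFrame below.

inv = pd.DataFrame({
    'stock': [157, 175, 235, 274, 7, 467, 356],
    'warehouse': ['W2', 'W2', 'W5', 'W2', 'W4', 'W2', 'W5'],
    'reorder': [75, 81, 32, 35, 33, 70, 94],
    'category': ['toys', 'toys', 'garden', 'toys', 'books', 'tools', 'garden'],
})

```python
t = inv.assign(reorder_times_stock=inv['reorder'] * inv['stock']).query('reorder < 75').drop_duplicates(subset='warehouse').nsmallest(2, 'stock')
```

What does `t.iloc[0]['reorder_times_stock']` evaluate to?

231

add column reorder_times_stock = inv['reorder'] * inv['stock']:
   stock warehouse  reorder category  reorder_times_stock
0    157        W2       75     toys                11775
1    175        W2       81     toys                14175
2    235        W5       32   garden                 7520
3    274        W2       35     toys                 9590
4      7        W4       33    books                  231
5    467        W2       70    tools                32690
6    356        W5       94   garden                33464
filter rows where reorder < 75:
   stock warehouse  reorder category  reorder_times_stock
2    235        W5       32   garden                 7520
3    274        W2       35     toys                 9590
4      7        W4       33    books                  231
5    467        W2       70    tools                32690
drop duplicate warehouse (keep=first):
   stock warehouse  reorder category  reorder_times_stock
2    235        W5       32   garden                 7520
3    274        W2       35     toys                 9590
4      7        W4       33    books                  231
take 2 rows with smallest stock:
   stock warehouse  reorder category  reorder_times_stock
4      7        W4       33    books                  231
2    235        W5       32   garden                 7520
Hence 231.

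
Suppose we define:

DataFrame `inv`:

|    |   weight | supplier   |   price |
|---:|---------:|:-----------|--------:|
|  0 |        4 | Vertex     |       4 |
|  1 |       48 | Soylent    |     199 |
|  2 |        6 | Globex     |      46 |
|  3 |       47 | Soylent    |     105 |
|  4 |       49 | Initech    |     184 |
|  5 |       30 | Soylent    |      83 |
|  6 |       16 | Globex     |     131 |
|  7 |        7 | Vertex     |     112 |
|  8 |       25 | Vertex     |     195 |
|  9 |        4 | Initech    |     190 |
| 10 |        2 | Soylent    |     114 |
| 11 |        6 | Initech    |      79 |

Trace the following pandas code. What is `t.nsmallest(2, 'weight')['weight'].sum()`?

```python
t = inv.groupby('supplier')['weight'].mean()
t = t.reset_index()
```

23.0

group by supplier, mean of weight:
supplier
Globex     11.000000
Initech    19.666667
Soylent    31.750000
Vertex     12.000000
Name: weight, dtype: float64
reset_index():
  supplier     weight
0   Globex  11.000000
1  Initech  19.666667
2  Soylent  31.750000
3   Vertex  12.000000
take 2 rows with smallest weight:
  supplier  weight
0   Globex    11.0
3   Vertex    12.0
So sum() = 23.0.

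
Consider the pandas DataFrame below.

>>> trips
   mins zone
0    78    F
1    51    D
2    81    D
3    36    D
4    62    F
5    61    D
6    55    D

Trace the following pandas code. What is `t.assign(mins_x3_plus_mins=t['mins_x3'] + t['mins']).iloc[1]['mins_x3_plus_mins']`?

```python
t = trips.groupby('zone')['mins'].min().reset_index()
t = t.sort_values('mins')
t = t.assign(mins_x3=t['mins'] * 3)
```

248

group by zone, min of mins:
zone
D    36
F    62
Name: mins, dtype: int64
reset_index():
  zone  mins
0    D    36
1    F    62
sort by mins:
  zone  mins
0    D    36
1    F    62
add column mins_x3 = t['mins'] * 3:
  zone  mins  mins_x3
0    D    36      108
1    F    62      186
add column mins_x3_plus_mins = t['mins_x3'] + t['mins']:
  zone  mins  mins_x3  mins_x3_plus_mins
0    D    36      108                144
1    F    62      186                248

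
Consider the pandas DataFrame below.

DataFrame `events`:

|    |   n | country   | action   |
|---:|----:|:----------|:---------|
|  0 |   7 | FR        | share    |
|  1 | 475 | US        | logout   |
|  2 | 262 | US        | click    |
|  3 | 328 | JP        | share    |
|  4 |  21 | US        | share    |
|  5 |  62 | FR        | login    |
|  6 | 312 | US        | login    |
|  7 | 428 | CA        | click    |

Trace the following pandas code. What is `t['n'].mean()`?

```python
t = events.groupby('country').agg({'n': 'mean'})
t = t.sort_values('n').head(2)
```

151.0

group by country, mean of n:
             n
country       
CA       428.0
FR        34.5
JP       328.0
US       267.5
sort by n:
             n
country       
FR        34.5
US       267.5
JP       328.0
CA       428.0
take first 2 rows:
             n
country       
FR        34.5
US       267.5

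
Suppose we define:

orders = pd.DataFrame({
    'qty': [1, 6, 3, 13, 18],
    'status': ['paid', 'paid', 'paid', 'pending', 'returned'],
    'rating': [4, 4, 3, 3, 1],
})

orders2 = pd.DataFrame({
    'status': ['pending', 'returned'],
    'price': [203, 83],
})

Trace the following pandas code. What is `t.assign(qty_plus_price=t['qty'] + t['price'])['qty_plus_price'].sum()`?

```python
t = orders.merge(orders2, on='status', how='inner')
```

merge on 'status' (how='inner') → 2 rows:
   qty    status  rating  price
0   13   pending       3    203
1   18  returned       1     83
add column qty_plus_price = t['qty'] + t['price']:
   qty    status  rating  price  qty_plus_price
0   13   pending       3    203             216
1   18  returned       1     83             101
Then the sum of column 'qty_plus_price': 317

317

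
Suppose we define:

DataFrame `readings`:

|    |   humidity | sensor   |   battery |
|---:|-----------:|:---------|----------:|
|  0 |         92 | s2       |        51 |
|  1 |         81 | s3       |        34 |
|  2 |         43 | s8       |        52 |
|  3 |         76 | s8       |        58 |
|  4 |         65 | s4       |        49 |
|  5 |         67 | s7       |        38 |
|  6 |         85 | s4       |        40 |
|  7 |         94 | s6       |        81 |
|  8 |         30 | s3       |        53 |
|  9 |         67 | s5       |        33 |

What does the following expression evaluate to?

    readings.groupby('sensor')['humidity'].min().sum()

458

group by sensor, min of humidity:
sensor
s2    92
s3    30
s4    65
s5    67
s6    94
s7    67
s8    43
Name: humidity, dtype: int64
Taking the sum of the resulting series gives 458.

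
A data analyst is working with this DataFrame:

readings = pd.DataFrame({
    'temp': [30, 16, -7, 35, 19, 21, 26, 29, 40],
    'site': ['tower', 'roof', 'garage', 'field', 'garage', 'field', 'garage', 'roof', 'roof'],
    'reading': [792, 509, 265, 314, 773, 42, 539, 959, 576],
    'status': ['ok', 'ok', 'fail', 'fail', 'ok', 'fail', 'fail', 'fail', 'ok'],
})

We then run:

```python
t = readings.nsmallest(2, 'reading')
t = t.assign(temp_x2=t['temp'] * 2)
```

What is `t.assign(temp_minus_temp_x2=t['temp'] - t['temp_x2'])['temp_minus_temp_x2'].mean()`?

-7.0

take 2 rows with smallest reading:
   temp    site  reading status
5    21   field       42   fail
2    -7  garage      265   fail
add column temp_x2 = t['temp'] * 2:
   temp    site  reading status  temp_x2
5    21   field       42   fail       42
2    -7  garage      265   fail      -14
add column temp_minus_temp_x2 = t['temp'] - t['temp_x2']:
   temp    site  reading status  temp_x2  temp_minus_temp_x2
5    21   field       42   fail       42                 -21
2    -7  garage      265   fail      -14                   7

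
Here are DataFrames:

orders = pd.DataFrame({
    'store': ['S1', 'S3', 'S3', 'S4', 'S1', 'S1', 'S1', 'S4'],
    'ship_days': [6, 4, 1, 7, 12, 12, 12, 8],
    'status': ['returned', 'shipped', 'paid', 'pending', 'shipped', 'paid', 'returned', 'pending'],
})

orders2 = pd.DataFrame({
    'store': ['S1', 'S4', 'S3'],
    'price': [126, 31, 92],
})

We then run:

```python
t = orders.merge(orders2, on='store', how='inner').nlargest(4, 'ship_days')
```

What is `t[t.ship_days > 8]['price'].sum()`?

378

merge on 'store' (how='inner') → 8 rows:
  store  ship_days    status  price
0    S1          6  returned    126
1    S3          4   shipped     92
2    S3          1      paid     92
3    S4          7   pending     31
4    S1         12   shipped    126
5    S1         12      paid    126
6    S1         12  returned    126
7    S4          8   pending     31
take 4 rows with largest ship_days:
  store  ship_days    status  price
4    S1         12   shipped    126
5    S1         12      paid    126
6    S1         12  returned    126
7    S4          8   pending     31
filter rows where ship_days > 8:
  store  ship_days    status  price
4    S1         12   shipped    126
5    S1         12      paid    126
6    S1         12  returned    126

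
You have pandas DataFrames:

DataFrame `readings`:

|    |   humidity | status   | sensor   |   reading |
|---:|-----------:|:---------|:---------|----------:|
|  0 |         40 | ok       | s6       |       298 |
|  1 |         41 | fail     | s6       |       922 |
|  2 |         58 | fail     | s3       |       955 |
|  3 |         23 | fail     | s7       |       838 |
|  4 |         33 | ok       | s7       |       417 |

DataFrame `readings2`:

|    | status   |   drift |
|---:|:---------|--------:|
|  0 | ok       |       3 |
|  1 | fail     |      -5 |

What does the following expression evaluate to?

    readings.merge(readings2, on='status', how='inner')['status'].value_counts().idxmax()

fail

merge on 'status' (how='inner') → 5 rows:
   humidity status sensor  reading  drift
0        40     ok     s6      298      3
1        41   fail     s6      922     -5
2        58   fail     s3      955     -5
3        23   fail     s7      838     -5
4        33     ok     s7      417      3
value_counts of status:
status
fail    3
ok      2
Name: count, dtype: int64
The label with the largest value is fail.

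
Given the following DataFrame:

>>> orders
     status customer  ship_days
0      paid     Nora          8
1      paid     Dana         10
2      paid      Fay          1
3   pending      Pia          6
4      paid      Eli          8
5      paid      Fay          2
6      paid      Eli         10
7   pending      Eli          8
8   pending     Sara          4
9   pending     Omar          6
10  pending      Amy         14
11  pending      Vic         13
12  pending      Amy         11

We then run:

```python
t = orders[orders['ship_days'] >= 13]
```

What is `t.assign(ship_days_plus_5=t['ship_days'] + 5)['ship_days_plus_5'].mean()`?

18.5

filter rows where ship_days >= 13:
     status customer  ship_days
10  pending      Amy         14
11  pending      Vic         13
add column ship_days_plus_5 = t['ship_days'] + 5:
     status customer  ship_days  ship_days_plus_5
10  pending      Amy         14                19
11  pending      Vic         13                18
Then the mean of column 'ship_days_plus_5': 18.5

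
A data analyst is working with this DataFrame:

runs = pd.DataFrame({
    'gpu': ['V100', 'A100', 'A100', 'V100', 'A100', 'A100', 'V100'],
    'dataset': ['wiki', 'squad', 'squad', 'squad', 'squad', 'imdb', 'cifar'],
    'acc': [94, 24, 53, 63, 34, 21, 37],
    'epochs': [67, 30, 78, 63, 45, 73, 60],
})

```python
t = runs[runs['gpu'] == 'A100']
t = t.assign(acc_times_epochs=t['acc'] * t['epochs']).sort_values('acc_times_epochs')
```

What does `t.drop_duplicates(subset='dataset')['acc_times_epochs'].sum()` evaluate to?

2253

filter rows where gpu == 'A100':
    gpu dataset  acc  epochs
1  A100   squad   24      30
2  A100   squad   53      78
4  A100   squad   34      45
5  A100    imdb   21      73
add column acc_times_epochs = t['acc'] * t['epochs']:
    gpu dataset  acc  epochs  acc_times_epochs
1  A100   squad   24      30               720
2  A100   squad   53      78              4134
4  A100   squad   34      45              1530
5  A100    imdb   21      73              1533
sort by acc_times_epochs:
    gpu dataset  acc  epochs  acc_times_epochs
1  A100   squad   24      30               720
4  A100   squad   34      45              1530
5  A100    imdb   21      73              1533
2  A100   squad   53      78              4134
drop duplicate dataset (keep=first):
    gpu dataset  acc  epochs  acc_times_epochs
1  A100   squad   24      30               720
5  A100    imdb   21      73              1533
Then the sum of column 'acc_times_epochs': 2253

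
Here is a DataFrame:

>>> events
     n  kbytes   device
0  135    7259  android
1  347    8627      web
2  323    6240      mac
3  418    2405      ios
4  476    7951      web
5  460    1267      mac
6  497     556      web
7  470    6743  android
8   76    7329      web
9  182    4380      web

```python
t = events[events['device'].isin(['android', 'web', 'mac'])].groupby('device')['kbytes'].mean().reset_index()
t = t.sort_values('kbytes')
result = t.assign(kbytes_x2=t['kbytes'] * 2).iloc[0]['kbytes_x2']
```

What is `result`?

7507.0

filter rows where device in ['android', 'web', 'mac']:
     n  kbytes   device
0  135    7259  android
1  347    8627      web
2  323    6240      mac
4  476    7951      web
5  460    1267      mac
6  497     556      web
7  470    6743  android
8   76    7329      web
9  182    4380      web
group by device, mean of kbytes:
device
android    7001.0
mac        3753.5
web        5768.6
Name: kbytes, dtype: float64
reset_index():
    device  kbytes
0  android  7001.0
1      mac  3753.5
2      web  5768.6
sort by kbytes:
    device  kbytes
1      mac  3753.5
2      web  5768.6
0  android  7001.0
add column kbytes_x2 = t['kbytes'] * 2:
    device  kbytes  kbytes_x2
1      mac  3753.5     7507.0
2      web  5768.6    11537.2
0  android  7001.0    14002.0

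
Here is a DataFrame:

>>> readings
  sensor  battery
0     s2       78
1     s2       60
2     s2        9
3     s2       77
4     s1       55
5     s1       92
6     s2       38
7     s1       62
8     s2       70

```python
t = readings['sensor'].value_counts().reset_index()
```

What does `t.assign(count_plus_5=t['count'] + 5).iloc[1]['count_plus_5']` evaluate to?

8

value_counts of sensor:
sensor
s2    6
s1    3
Name: count, dtype: int64
reset_index():
  sensor  count
0     s2      6
1     s1      3
add column count_plus_5 = t['count'] + 5:
  sensor  count  count_plus_5
0     s2      6            11
1     s1      3             8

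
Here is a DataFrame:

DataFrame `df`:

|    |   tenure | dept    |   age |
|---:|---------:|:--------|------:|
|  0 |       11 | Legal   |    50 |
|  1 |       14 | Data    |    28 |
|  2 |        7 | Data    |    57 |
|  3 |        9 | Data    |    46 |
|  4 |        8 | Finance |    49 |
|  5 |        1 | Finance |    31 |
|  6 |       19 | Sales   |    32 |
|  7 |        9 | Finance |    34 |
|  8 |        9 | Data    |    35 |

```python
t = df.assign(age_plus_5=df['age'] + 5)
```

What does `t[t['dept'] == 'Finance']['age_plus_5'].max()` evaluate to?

add column age_plus_5 = df['age'] + 5:
   tenure     dept  age  age_plus_5
0      11    Legal   50          55
1      14     Data   28          33
2       7     Data   57          62
3       9     Data   46          51
4       8  Finance   49          54
5       1  Finance   31          36
6      19    Sales   32          37
7       9  Finance   34          39
8       9     Data   35          40
filter rows where dept == 'Finance':
   tenure     dept  age  age_plus_5
4       8  Finance   49          54
5       1  Finance   31          36
7       9  Finance   34          39
Taking the max of column 'age_plus_5' gives 54.

54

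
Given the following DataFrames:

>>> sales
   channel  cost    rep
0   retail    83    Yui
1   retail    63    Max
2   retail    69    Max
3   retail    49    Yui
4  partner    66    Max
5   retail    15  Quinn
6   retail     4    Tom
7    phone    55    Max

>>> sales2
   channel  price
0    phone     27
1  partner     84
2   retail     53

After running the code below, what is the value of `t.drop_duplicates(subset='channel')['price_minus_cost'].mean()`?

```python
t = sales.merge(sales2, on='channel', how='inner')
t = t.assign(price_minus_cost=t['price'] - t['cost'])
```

-13.3333333333

merge on 'channel' (how='inner') → 8 rows:
   channel  cost    rep  price
0   retail    83    Yui     53
1   retail    63    Max     53
2   retail    69    Max     53
3   retail    49    Yui     53
4  partner    66    Max     84
5   retail    15  Quinn     53
6   retail     4    Tom     53
7    phone    55    Max     27
add column price_minus_cost = t['price'] - t['cost']:
   channel  cost    rep  price  price_minus_cost
0   retail    83    Yui     53               -30
1   retail    63    Max     53               -10
2   retail    69    Max     53               -16
3   retail    49    Yui     53                 4
4  partner    66    Max     84                18
5   retail    15  Quinn     53                38
6   retail     4    Tom     53                49
7    phone    55    Max     27               -28
drop duplicate channel (keep=first):
   channel  cost  rep  price  price_minus_cost
0   retail    83  Yui     53               -30
4  partner    66  Max     84                18
7    phone    55  Max     27               -28
Hence -13.3333333333.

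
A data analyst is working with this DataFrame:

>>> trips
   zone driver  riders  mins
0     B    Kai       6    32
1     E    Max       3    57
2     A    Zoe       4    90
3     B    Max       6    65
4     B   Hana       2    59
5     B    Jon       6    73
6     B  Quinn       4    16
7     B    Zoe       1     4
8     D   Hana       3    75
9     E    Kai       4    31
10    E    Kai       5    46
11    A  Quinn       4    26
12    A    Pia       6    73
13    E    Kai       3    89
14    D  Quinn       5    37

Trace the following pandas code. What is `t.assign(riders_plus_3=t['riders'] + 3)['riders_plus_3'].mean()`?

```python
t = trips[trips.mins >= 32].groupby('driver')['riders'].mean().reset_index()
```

7.66666666667

filter rows where mins >= 32:
   zone driver  riders  mins
0     B    Kai       6    32
1     E    Max       3    57
2     A    Zoe       4    90
3     B    Max       6    65
4     B   Hana       2    59
5     B    Jon       6    73
8     D   Hana       3    75
10    E    Kai       5    46
12    A    Pia       6    73
13    E    Kai       3    89
14    D  Quinn       5    37
group by driver, mean of riders:
driver
Hana     2.500000
Jon      6.000000
Kai      4.666667
Max      4.500000
Pia      6.000000
Quinn    5.000000
Zoe      4.000000
Name: riders, dtype: float64
reset_index():
  driver    riders
0   Hana  2.500000
1    Jon  6.000000
2    Kai  4.666667
3    Max  4.500000
4    Pia  6.000000
5  Quinn  5.000000
6    Zoe  4.000000
add column riders_plus_3 = t['riders'] + 3:
  driver    riders  riders_plus_3
0   Hana  2.500000       5.500000
1    Jon  6.000000       9.000000
2    Kai  4.666667       7.666667
3    Max  4.500000       7.500000
4    Pia  6.000000       9.000000
5  Quinn  5.000000       8.000000
6    Zoe  4.000000       7.000000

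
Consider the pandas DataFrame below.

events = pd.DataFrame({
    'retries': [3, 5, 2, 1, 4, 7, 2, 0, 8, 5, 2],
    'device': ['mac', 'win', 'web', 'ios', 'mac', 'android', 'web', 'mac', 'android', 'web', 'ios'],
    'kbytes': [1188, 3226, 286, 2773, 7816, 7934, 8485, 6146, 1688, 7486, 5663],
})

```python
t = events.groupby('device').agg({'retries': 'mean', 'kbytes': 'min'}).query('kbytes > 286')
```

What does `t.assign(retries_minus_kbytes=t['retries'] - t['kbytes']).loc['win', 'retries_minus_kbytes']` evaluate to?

-3221.0

group by device: mean(retries), min(kbytes):
          retries  kbytes
device                   
android  7.500000    1688
ios      1.500000    2773
mac      2.333333    1188
web      3.000000     286
win      5.000000    3226
filter rows where kbytes > 286:
          retries  kbytes
device                   
android  7.500000    1688
ios      1.500000    2773
mac      2.333333    1188
win      5.000000    3226
add column retries_minus_kbytes = t['retries'] - t['kbytes']:
          retries  kbytes  retries_minus_kbytes
device                                         
android  7.500000    1688          -1680.500000
ios      1.500000    2773          -2771.500000
mac      2.333333    1188          -1185.666667
win      5.000000    3226          -3221.000000
The value at row 'win', column 'retries_minus_kbytes' is -3221.0.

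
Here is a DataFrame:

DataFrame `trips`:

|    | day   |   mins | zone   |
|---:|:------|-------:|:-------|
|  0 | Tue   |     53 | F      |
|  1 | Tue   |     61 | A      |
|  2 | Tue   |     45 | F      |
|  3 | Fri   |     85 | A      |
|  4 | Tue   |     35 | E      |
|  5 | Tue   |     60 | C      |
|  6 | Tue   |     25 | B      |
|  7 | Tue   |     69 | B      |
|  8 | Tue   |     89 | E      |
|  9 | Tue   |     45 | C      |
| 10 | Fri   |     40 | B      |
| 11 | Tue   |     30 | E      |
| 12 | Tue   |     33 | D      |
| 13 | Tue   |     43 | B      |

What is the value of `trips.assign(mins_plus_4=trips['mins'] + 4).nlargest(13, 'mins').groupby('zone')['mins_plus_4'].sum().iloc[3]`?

37

add column mins_plus_4 = trips['mins'] + 4:
    day  mins zone  mins_plus_4
0   Tue    53    F           57
1   Tue    61    A           65
2   Tue    45    F           49
3   Fri    85    A           89
4   Tue    35    E           39
5   Tue    60    C           64
6   Tue    25    B           29
7   Tue    69    B           73
8   Tue    89    E           93
9   Tue    45    C           49
10  Fri    40    B           44
11  Tue    30    E           34
12  Tue    33    D           37
13  Tue    43    B           47
take 13 rows with largest mins:
    day  mins zone  mins_plus_4
8   Tue    89    E           93
3   Fri    85    A           89
7   Tue    69    B           73
1   Tue    61    A           65
5   Tue    60    C           64
0   Tue    53    F           57
2   Tue    45    F           49
9   Tue    45    C           49
13  Tue    43    B           47
10  Fri    40    B           44
4   Tue    35    E           39
12  Tue    33    D           37
11  Tue    30    E           34
group by zone, sum of mins_plus_4:
zone
A    154
B    164
C    113
D     37
E    166
F    106
Name: mins_plus_4, dtype: int64
Taking the value at position 3 gives 37.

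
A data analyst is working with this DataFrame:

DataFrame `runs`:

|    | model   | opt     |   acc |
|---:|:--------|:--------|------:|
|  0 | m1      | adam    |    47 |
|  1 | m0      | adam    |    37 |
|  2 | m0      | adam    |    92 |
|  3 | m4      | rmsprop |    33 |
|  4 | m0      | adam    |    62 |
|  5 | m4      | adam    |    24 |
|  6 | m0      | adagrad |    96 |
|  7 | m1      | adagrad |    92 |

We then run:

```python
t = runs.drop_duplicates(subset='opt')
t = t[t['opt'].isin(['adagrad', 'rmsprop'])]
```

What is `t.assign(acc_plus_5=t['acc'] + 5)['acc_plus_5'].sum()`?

drop duplicate opt (keep=first):
  model      opt  acc
0    m1     adam   47
3    m4  rmsprop   33
6    m0  adagrad   96
filter rows where opt in ['adagrad', 'rmsprop']:
  model      opt  acc
3    m4  rmsprop   33
6    m0  adagrad   96
add column acc_plus_5 = t['acc'] + 5:
  model      opt  acc  acc_plus_5
3    m4  rmsprop   33          38
6    m0  adagrad   96         101
Taking the sum of column 'acc_plus_5' gives 139.

139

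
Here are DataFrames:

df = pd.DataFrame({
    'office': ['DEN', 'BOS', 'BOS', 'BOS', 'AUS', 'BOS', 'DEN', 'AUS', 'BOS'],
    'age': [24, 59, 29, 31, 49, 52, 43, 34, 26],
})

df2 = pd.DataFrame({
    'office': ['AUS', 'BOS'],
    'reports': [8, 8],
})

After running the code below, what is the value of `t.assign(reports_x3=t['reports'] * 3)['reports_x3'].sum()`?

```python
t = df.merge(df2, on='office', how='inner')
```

168

merge on 'office' (how='inner') → 7 rows:
  office  age  reports
0    BOS   59        8
1    BOS   29        8
2    BOS   31        8
3    AUS   49        8
4    BOS   52        8
5    AUS   34        8
6    BOS   26        8
add column reports_x3 = t['reports'] * 3:
  office  age  reports  reports_x3
0    BOS   59        8          24
1    BOS   29        8          24
2    BOS   31        8          24
3    AUS   49        8          24
4    BOS   52        8          24
5    AUS   34        8          24
6    BOS   26        8          24
Finally, sum of column 'reports_x3' = 168.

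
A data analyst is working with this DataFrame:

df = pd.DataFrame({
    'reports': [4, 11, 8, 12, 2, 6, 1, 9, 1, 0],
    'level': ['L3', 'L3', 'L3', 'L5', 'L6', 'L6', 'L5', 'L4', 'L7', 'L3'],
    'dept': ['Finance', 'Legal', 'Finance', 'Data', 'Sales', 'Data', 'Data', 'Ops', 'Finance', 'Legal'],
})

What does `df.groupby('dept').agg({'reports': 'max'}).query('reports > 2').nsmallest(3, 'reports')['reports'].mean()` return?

group by dept, max of reports:
         reports
dept            
Data          12
Finance        8
Legal         11
Ops            9
Sales          2
filter rows where reports > 2:
         reports
dept            
Data          12
Finance        8
Legal         11
Ops            9
take 3 rows with smallest reports:
         reports
dept            
Finance        8
Ops            9
Legal         11

9.33333333333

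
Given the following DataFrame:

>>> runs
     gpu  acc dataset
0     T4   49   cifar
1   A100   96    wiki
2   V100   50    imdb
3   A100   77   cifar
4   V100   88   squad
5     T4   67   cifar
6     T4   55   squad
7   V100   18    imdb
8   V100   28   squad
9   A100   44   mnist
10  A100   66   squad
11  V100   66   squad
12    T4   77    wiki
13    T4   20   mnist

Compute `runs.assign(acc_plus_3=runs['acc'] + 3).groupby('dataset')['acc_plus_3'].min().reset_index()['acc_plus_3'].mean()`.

add column acc_plus_3 = runs['acc'] + 3:
     gpu  acc dataset  acc_plus_3
0     T4   49   cifar          52
1   A100   96    wiki          99
2   V100   50    imdb          53
3   A100   77   cifar          80
4   V100   88   squad          91
5     T4   67   cifar          70
6     T4   55   squad          58
7   V100   18    imdb          21
8   V100   28   squad          31
9   A100   44   mnist          47
10  A100   66   squad          69
11  V100   66   squad          69
12    T4   77    wiki          80
13    T4   20   mnist          23
group by dataset, min of acc_plus_3:
dataset
cifar    52
imdb     21
mnist    23
squad    31
wiki     80
Name: acc_plus_3, dtype: int64
reset_index():
  dataset  acc_plus_3
0   cifar          52
1    imdb          21
2   mnist          23
3   squad          31
4    wiki          80

41.4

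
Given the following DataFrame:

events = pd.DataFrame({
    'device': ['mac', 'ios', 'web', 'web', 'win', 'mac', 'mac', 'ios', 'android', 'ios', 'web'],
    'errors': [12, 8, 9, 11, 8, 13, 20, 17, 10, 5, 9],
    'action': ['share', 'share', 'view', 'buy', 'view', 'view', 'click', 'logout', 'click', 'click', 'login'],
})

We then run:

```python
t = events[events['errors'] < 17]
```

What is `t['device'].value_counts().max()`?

3

filter rows where errors < 17:
     device  errors action
0       mac      12  share
1       ios       8  share
2       web       9   view
3       web      11    buy
4       win       8   view
5       mac      13   view
8   android      10  click
9       ios       5  click
10      web       9  login
value_counts of device:
device
web        3
mac        2
ios        2
win        1
android    1
Name: count, dtype: int64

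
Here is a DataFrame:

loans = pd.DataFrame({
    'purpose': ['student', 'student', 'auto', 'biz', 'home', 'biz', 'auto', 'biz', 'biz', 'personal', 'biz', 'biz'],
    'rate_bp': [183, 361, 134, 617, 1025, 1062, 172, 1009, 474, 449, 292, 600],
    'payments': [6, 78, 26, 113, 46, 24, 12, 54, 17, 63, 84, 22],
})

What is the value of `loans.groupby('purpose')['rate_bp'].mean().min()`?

153.0

group by purpose, mean of rate_bp:
purpose
auto         153.000000
biz          675.666667
home        1025.000000
personal     449.000000
student      272.000000
Name: rate_bp, dtype: float64
Finally, min of the resulting series = 153.0.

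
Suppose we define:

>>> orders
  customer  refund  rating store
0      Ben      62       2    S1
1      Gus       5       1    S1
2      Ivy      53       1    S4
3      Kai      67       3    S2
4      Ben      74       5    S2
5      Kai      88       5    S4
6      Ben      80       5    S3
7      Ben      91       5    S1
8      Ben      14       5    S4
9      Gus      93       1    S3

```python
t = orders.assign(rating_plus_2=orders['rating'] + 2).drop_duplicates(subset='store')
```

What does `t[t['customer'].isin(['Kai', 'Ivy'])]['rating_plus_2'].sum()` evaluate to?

add column rating_plus_2 = orders['rating'] + 2:
  customer  refund  rating store  rating_plus_2
0      Ben      62       2    S1              4
1      Gus       5       1    S1              3
2      Ivy      53       1    S4              3
3      Kai      67       3    S2              5
4      Ben      74       5    S2              7
5      Kai      88       5    S4              7
6      Ben      80       5    S3              7
7      Ben      91       5    S1              7
8      Ben      14       5    S4              7
9      Gus      93       1    S3              3
drop duplicate store (keep=first):
  customer  refund  rating store  rating_plus_2
0      Ben      62       2    S1              4
2      Ivy      53       1    S4              3
3      Kai      67       3    S2              5
6      Ben      80       5    S3              7
filter rows where customer in ['Kai', 'Ivy']:
  customer  refund  rating store  rating_plus_2
2      Ivy      53       1    S4              3
3      Kai      67       3    S2              5
The sum of column 'rating_plus_2' is 8.

8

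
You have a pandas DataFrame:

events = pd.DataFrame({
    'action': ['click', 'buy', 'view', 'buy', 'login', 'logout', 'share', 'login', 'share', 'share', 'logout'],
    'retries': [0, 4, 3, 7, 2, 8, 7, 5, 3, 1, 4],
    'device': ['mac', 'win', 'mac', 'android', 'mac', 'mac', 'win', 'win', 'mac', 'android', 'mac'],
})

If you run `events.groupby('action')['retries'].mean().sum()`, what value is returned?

group by action, mean of retries:
action
buy       5.500000
click     0.000000
login     3.500000
logout    6.000000
share     3.666667
view      3.000000
Name: retries, dtype: float64

21.6666666667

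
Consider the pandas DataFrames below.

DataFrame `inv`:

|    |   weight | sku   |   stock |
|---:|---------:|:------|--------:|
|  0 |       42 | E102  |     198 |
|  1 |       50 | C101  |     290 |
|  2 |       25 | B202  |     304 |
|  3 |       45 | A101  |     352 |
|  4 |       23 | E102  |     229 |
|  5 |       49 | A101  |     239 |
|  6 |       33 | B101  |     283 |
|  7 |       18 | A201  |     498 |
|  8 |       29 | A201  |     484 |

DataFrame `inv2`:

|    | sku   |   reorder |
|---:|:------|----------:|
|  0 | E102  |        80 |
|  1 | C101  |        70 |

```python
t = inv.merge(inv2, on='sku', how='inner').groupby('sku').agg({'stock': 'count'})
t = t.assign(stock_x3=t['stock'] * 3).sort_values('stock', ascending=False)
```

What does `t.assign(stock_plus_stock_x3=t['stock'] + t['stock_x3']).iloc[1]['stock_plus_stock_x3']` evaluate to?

merge on 'sku' (how='inner') → 3 rows:
   weight   sku  stock  reorder
0      42  E102    198       80
1      50  C101    290       70
2      23  E102    229       80
group by sku, count of stock:
      stock
sku        
C101      1
E102      2
add column stock_x3 = t['stock'] * 3:
      stock  stock_x3
sku                  
C101      1         3
E102      2         6
sort by stock descending:
      stock  stock_x3
sku                  
E102      2         6
C101      1         3
add column stock_plus_stock_x3 = t['stock'] + t['stock_x3']:
      stock  stock_x3  stock_plus_stock_x3
sku                                       
E102      2         6                    8
C101      1         3                    4
value at position 1, column 'stock_plus_stock_x3' → 4

4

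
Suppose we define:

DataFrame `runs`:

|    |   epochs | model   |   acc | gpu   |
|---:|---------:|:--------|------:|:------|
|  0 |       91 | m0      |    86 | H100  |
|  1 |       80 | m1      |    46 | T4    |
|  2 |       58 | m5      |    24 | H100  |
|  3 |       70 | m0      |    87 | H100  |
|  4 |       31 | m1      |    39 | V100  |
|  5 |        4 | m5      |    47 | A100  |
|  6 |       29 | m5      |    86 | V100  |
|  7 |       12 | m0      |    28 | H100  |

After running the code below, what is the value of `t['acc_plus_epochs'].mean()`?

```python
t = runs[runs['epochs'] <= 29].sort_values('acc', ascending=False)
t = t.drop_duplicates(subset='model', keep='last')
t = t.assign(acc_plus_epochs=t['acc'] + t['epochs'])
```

filter rows where epochs <= 29:
   epochs model  acc   gpu
5       4    m5   47  A100
6      29    m5   86  V100
7      12    m0   28  H100
sort by acc descending:
   epochs model  acc   gpu
6      29    m5   86  V100
5       4    m5   47  A100
7      12    m0   28  H100
drop duplicate model (keep=last):
   epochs model  acc   gpu
5       4    m5   47  A100
7      12    m0   28  H100
add column acc_plus_epochs = t['acc'] + t['epochs']:
   epochs model  acc   gpu  acc_plus_epochs
5       4    m5   47  A100               51
7      12    m0   28  H100               40
Hence 45.5.

45.5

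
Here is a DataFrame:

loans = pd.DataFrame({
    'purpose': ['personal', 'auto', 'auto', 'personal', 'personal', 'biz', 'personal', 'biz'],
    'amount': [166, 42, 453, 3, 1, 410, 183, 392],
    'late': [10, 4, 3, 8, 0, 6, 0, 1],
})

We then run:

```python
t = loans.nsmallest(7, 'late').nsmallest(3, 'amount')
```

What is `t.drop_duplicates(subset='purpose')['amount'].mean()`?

21.5

take 7 rows with smallest late:
    purpose  amount  late
4  personal       1     0
6  personal     183     0
7       biz     392     1
2      auto     453     3
1      auto      42     4
5       biz     410     6
3  personal       3     8
take 3 rows with smallest amount:
    purpose  amount  late
4  personal       1     0
3  personal       3     8
1      auto      42     4
drop duplicate purpose (keep=first):
    purpose  amount  late
4  personal       1     0
1      auto      42     4
Then the mean of column 'amount': 21.5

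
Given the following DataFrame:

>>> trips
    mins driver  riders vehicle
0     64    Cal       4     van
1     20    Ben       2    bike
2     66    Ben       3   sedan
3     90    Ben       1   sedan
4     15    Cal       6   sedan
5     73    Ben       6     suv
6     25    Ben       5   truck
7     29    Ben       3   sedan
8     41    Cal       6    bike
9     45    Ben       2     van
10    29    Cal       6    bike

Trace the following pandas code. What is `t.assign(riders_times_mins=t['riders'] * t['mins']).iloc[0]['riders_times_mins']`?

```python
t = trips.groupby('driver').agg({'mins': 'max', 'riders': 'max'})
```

group by driver: max(mins), max(riders):
        mins  riders
driver              
Ben       90       6
Cal       64       6
add column riders_times_mins = t['riders'] * t['mins']:
        mins  riders  riders_times_mins
driver                                 
Ben       90       6                540
Cal       64       6                384

540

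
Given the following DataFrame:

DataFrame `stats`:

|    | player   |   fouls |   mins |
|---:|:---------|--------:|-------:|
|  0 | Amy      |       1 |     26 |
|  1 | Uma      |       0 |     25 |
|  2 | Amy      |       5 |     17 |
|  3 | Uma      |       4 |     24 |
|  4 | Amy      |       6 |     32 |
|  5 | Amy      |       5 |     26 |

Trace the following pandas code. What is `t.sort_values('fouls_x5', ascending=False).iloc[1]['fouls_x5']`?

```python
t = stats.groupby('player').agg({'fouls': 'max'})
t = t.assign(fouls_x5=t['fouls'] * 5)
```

group by player, max of fouls:
        fouls
player       
Amy         6
Uma         4
add column fouls_x5 = t['fouls'] * 5:
        fouls  fouls_x5
player                 
Amy         6        30
Uma         4        20
sort by fouls_x5 descending:
        fouls  fouls_x5
player                 
Amy         6        30
Uma         4        20
So iloc[1]['fouls_x5'] = 20.

20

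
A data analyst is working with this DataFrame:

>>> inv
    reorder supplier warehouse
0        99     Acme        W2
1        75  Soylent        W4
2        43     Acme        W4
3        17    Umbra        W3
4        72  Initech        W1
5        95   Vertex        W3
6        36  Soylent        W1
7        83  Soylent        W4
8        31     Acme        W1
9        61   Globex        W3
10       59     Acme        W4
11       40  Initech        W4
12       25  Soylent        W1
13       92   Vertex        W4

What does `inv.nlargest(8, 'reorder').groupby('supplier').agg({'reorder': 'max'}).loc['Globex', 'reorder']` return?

61

take 8 rows with largest reorder:
    reorder supplier warehouse
0        99     Acme        W2
5        95   Vertex        W3
13       92   Vertex        W4
7        83  Soylent        W4
1        75  Soylent        W4
4        72  Initech        W1
9        61   Globex        W3
10       59     Acme        W4
group by supplier, max of reorder:
          reorder
supplier         
Acme           99
Globex         61
Initech        72
Soylent        83
Vertex         95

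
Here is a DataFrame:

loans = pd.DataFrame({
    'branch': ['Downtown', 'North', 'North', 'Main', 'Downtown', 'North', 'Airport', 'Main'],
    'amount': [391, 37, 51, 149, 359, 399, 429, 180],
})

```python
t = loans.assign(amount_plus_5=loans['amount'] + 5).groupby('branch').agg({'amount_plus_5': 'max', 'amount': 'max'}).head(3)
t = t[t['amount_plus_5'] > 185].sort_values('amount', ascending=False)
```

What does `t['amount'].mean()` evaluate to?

add column amount_plus_5 = loans['amount'] + 5:
     branch  amount  amount_plus_5
0  Downtown     391            396
1     North      37             42
2     North      51             56
3      Main     149            154
4  Downtown     359            364
5     North     399            404
6   Airport     429            434
7      Main     180            185
group by branch: max(amount_plus_5), max(amount):
          amount_plus_5  amount
branch                         
Airport             434     429
Downtown            396     391
Main                185     180
North               404     399
take first 3 rows:
          amount_plus_5  amount
branch                         
Airport             434     429
Downtown            396     391
Main                185     180
filter rows where amount_plus_5 > 185:
          amount_plus_5  amount
branch                         
Airport             434     429
Downtown            396     391
sort by amount descending:
          amount_plus_5  amount
branch                         
Airport             434     429
Downtown            396     391
Finally, mean of column 'amount' = 410.0.

410.0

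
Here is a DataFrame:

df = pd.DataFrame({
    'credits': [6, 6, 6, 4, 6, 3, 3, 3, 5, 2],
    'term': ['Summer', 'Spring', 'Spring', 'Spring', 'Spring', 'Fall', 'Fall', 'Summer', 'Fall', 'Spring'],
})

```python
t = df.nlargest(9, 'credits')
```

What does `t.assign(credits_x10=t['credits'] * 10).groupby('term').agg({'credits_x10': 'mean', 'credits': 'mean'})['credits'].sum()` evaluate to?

take 9 rows with largest credits:
   credits    term
0        6  Summer
1        6  Spring
2        6  Spring
4        6  Spring
8        5    Fall
3        4  Spring
5        3    Fall
6        3    Fall
7        3  Summer
add column credits_x10 = t['credits'] * 10:
   credits    term  credits_x10
0        6  Summer           60
1        6  Spring           60
2        6  Spring           60
4        6  Spring           60
8        5    Fall           50
3        4  Spring           40
5        3    Fall           30
6        3    Fall           30
7        3  Summer           30
group by term: mean(credits_x10), mean(credits):
        credits_x10   credits
term                         
Fall      36.666667  3.666667
Spring    55.000000  5.500000
Summer    45.000000  4.500000
So sum() = 13.6666666667.

13.6666666667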